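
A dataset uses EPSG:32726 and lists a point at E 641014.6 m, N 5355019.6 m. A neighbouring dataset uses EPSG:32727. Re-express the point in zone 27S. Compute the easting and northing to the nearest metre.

E 143637 m, N 5347475 m

UTM 26S → geographic: φ = -41.94420043°, λ = -25.29880003°.
UTM 27S (λ₀ = -21°) forward: E = 143636.725 m, N = 5347474.514 m.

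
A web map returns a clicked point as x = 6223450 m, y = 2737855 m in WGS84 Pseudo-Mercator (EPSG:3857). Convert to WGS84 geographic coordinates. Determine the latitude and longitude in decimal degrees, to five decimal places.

lat 23.87230°, lon 55.90620°

R = 6378137 m. λ = x/R = 55.90620255°.
φ = 2·arctan(exp(y/R)) − 90° = 2·arctan(1.53611) − 90° = 23.87229991°.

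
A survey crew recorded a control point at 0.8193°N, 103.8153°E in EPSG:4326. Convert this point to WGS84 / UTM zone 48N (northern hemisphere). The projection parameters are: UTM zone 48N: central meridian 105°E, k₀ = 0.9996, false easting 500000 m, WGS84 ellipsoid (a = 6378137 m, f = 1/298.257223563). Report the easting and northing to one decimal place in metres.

E 368176.5 m, N 90576.8 m

Zone 48 central meridian λ₀ = 6×48 − 183 = 105°; Δλ = -1.1847°.
Transverse Mercator on WGS84 with k₀ = 0.9996 gives E = 368176.486 m, N = 90576.818 m.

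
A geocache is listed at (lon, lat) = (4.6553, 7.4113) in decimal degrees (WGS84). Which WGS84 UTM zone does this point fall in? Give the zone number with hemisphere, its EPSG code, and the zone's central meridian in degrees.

UTM zone = ⌊(λ + 180)/6⌋ + 1; 4.6553° ∈ [0°, 6°) → zone 31.
Hemisphere: N (φ ≥ 0).
Central meridian λ₀ = 6×31 − 183 = 3°.
EPSG code: 32631.

Zone 31N (EPSG:32631), central meridian 3°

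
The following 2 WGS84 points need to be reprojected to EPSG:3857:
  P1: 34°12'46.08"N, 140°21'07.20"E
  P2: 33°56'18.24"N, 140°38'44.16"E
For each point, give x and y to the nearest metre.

P1: x 15623913 m, y 4057412 m; P2: x 15656597 m, y 4020534 m

Web Mercator: x = R·λ, y = R·ln tan(π/4+φ/2), R = 6378137 m.
P1 (34.2128°, 140.3520°) → (15623913.172, 4057411.784) m.
P2 (33.9384°, 140.6456°) → (15656596.574, 4020533.647) m.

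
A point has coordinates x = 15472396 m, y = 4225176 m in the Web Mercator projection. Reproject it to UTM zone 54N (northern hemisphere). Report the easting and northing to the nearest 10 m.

E 317660 m, N 3924780 m

Web Mercator inverse (R = 6378137 m) → φ = 35.44979691°, λ = 138.99089809°.
UTM 54N forward: E = 317662.682 m, N = 3924780.284 m.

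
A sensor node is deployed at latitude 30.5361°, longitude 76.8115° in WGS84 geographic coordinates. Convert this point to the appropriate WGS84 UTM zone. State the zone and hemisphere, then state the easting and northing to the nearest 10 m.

Zone 43N: E 673780 m, N 3379590 m

Longitude 76.8115° lies in the 6° band [72°, 78°), giving zone 43; latitude is north of the equator, so 43N.
Zone 43 central meridian λ₀ = 6×43 − 183 = 75°; Δλ = +1.8115°.
Transverse Mercator on WGS84 with k₀ = 0.9996 gives E = 673782.377 m, N = 3379588.102 m.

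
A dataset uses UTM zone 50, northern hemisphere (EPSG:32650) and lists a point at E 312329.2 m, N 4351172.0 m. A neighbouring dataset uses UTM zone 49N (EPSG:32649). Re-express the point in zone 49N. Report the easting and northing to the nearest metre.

UTM 50N → geographic: φ = 39.28960000°, λ = 114.82390004°.
UTM 49N (λ₀ = 111°) forward: E = 829813.120 m, N = 4355889.663 m.

E 829813 m, N 4355890 m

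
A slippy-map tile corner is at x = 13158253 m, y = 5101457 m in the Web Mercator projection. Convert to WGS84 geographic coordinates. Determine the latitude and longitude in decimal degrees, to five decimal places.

R = 6378137 m. λ = x/R = 118.20259782°.
φ = 2·arctan(exp(y/R)) − 90° = 2·arctan(2.22517) − 90° = 41.60140102°.

lat 41.60140°, lon 118.20260°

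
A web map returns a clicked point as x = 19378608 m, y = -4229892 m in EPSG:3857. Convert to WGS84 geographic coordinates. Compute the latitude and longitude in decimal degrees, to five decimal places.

R = 6378137 m. λ = x/R = 174.08099751°.
φ = 2·arctan(exp(y/R)) − 90° = 2·arctan(0.51521) − 90° = -35.48430069°.

lat -35.48430°, lon 174.08100°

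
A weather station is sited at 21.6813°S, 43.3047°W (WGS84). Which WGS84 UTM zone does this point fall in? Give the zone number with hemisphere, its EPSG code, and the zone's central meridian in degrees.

UTM zone = ⌊(λ + 180)/6⌋ + 1; -43.3047° ∈ [-48°, -42°) → zone 23.
Hemisphere: S (φ < 0).
Central meridian λ₀ = 6×23 − 183 = -45°.
EPSG code: 32723.

Zone 23S (EPSG:32723), central meridian -45°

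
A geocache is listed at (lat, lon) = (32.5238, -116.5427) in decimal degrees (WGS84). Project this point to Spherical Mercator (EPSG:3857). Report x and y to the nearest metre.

x -12973474 m, y 3832266 m

Web Mercator is spherical with R = a = 6378137 m.
x = R·λ = 6378137 × -2.034053834 = -12973474.020 m.
y = R·ln tan(π/4 + φ/2) = 6378137 × 0.600844043 = 3832265.622 m.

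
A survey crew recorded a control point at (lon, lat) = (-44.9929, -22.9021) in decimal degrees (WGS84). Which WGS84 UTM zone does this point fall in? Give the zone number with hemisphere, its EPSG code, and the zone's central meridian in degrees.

Zone 23S (EPSG:32723), central meridian -45°

UTM zone = ⌊(λ + 180)/6⌋ + 1; -44.9929° ∈ [-48°, -42°) → zone 23.
Hemisphere: S (φ < 0).
Central meridian λ₀ = 6×23 − 183 = -45°.
EPSG code: 32723.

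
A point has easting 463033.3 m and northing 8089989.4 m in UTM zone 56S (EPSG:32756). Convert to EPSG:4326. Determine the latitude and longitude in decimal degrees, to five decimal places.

Zone 56S: λ₀ = 153°, k₀ = 0.9996, false easting 500000 m, false northing 10000000 m.
Meridian distance M = (N − FN)/k₀ = -1910774.9 m.
Inverse transverse Mercator on WGS84 gives φ = -17.27499965°, λ = 152.65220028°.

lat -17.27500°, lon 152.65220°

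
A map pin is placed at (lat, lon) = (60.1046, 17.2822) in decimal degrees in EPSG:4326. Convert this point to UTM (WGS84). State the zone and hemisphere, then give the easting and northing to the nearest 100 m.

Longitude 17.2822° lies in the 6° band [12°, 18°), giving zone 33; latitude is north of the equator, so 33N.
Zone 33 central meridian λ₀ = 6×33 − 183 = 15°; Δλ = +2.2822°.
Transverse Mercator on WGS84 with k₀ = 0.9996 gives E = 626876.895 m, N = 6665251.422 m.

Zone 33N: E 626900 m, N 6665300 m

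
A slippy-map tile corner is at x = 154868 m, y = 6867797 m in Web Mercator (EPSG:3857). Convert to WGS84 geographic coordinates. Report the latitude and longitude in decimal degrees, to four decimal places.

R = 6378137 m. λ = x/R = 1.39120291°.
φ = 2·arctan(exp(y/R)) − 90° = 2·arctan(2.93519) − 90° = 52.37270013°.

lat 52.3727°, lon 1.3912°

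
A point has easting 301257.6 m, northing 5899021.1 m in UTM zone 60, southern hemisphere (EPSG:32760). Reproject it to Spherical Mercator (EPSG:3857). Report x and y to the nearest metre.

Unproject from UTM 60S (λ₀ = 177°) → φ = -37.03399991°, λ = 174.76550024°.
Web Mercator (R = 6378137 m): x = 19454806.495 m, y = -4443846.997 m.

x 19454806 m, y -4443847 m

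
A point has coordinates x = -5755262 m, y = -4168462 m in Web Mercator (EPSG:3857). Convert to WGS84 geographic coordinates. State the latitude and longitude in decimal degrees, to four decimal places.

lat -35.0337°, lon -51.7004°

R = 6378137 m. λ = x/R = -51.70039819°.
φ = 2·arctan(exp(y/R)) − 90° = 2·arctan(0.52019) − 90° = -35.03370160°.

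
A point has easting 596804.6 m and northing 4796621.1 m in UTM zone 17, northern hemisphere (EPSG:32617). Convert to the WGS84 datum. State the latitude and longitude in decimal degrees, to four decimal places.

lat 43.3162°, lon -79.8062°

Zone 17N: λ₀ = -81°, k₀ = 0.9996, false easting 500000 m.
Meridian distance M = (N − FN)/k₀ = 4798540.5 m.
Inverse transverse Mercator on WGS84 gives φ = 43.31619957°, λ = -79.80620057°.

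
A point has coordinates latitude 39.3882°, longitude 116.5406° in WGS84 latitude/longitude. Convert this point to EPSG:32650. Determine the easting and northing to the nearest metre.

E 460438 m, N 4359958 m

Zone 50 central meridian λ₀ = 6×50 − 183 = 117°; Δλ = -0.4594°.
Transverse Mercator on WGS84 with k₀ = 0.9996 gives E = 460437.953 m, N = 4359957.641 m.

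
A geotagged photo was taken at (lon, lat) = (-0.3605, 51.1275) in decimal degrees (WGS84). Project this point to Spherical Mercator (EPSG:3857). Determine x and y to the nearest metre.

Web Mercator is spherical with R = a = 6378137 m.
x = R·λ = 6378137 × -0.006291912 = -40130.676 m.
y = R·ln tan(π/4 + φ/2) = 6378137 × 1.041664370 = 6643878.060 m.

x -40131 m, y 6643878 m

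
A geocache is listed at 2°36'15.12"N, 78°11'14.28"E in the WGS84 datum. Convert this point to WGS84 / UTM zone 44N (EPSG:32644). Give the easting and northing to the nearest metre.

E 187212 m, N 288193 m

Zone 44 central meridian λ₀ = 6×44 − 183 = 81°; Δλ = -2.8127°.
Transverse Mercator on WGS84 with k₀ = 0.9996 gives E = 187212.005 m, N = 288193.386 m.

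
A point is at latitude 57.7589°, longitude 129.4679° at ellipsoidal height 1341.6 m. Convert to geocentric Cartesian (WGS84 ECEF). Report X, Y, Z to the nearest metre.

X -2168519 m, Y 2633629 m, Z 5372595 m

WGS84: a = 6378137 m, e² = 0.006694380; N(φ) = a/√(1−e²sin²φ) = 6393464.944 m.
X = (N+h)·cosφ·cosλ = -2168519.352 m; Y = (N+h)·cosφ·sinλ = 2633629.159 m; Z = (N(1−e²)+h)·sinφ = 5372594.862 m.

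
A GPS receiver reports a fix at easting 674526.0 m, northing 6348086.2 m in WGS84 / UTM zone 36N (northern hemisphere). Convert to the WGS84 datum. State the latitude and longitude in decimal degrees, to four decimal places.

lat 57.2425°, lon 35.8923°

Zone 36N: λ₀ = 33°, k₀ = 0.9996, false easting 500000 m.
Meridian distance M = (N − FN)/k₀ = 6350626.5 m.
Inverse transverse Mercator on WGS84 gives φ = 57.24250024°, λ = 35.89230066°.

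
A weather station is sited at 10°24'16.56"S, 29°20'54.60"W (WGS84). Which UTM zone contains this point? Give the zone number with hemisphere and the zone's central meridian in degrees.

UTM zone = ⌊(λ + 180)/6⌋ + 1; -29.3485° ∈ [-30°, -24°) → zone 26.
Hemisphere: S (φ < 0).
Central meridian λ₀ = 6×26 − 183 = -27°.

Zone 26S, central meridian -27°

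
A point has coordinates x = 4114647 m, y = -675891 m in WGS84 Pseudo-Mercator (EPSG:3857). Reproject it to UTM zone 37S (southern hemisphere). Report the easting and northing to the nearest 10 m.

E 274490 m, N 9329710 m

Web Mercator inverse (R = 6378137 m) → φ = -6.06030025°, λ = 36.96250289°.
UTM 37S forward: E = 274489.460 m, N = 9329706.245 m.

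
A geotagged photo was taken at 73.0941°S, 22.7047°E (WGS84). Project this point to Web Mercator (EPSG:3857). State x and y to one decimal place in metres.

x 2527475.6 m, y -12159402.8 m

Web Mercator is spherical with R = a = 6378137 m.
x = R·λ = 6378137 × 0.396271771 = 2527475.643 m.
y = R·ln tan(π/4 + φ/2) = 6378137 × -1.906419187 = -12159402.754 m.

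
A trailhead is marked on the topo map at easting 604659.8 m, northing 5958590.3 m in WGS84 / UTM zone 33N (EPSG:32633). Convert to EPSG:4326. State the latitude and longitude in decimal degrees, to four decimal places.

lat 53.7654°, lon 16.5878°

Zone 33N: λ₀ = 15°, k₀ = 0.9996, false easting 500000 m.
Meridian distance M = (N − FN)/k₀ = 5960974.7 m.
Inverse transverse Mercator on WGS84 gives φ = 53.76539985°, λ = 16.58779924°.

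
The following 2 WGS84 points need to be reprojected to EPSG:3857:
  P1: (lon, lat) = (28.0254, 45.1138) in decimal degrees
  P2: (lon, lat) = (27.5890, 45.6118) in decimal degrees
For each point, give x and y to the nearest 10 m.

Web Mercator: x = R·λ, y = R·ln tan(π/4+φ/2), R = 6378137 m.
P1 (45.1138°, 28.0254°) → (3119773.257, 5639454.794) m.
P2 (45.6118°, 27.5890°) → (3071193.431, 5718356.644) m.

P1: x 3119770 m, y 5639450 m; P2: x 3071190 m, y 5718360 m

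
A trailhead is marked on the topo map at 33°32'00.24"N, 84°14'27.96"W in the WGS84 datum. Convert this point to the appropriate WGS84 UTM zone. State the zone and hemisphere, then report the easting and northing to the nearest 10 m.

Longitude -84.2411° lies in the 6° band [-90°, -84°), giving zone 16; latitude is north of the equator, so 16N.
Zone 16 central meridian λ₀ = 6×16 − 183 = -87°; Δλ = +2.7589°.
Transverse Mercator on WGS84 with k₀ = 0.9996 gives E = 756201.881 m, N = 3713831.357 m.

Zone 16N: E 756200 m, N 3713830 m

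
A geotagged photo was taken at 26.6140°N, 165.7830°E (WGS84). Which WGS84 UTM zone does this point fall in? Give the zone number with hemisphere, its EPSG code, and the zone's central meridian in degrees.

UTM zone = ⌊(λ + 180)/6⌋ + 1; 165.7830° ∈ [162°, 168°) → zone 58.
Hemisphere: N (φ ≥ 0).
Central meridian λ₀ = 6×58 − 183 = 165°.
EPSG code: 32658.

Zone 58N (EPSG:32658), central meridian 165°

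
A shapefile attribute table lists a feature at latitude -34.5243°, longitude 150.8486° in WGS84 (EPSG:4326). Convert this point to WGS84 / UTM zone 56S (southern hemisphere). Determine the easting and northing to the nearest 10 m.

Zone 56 central meridian λ₀ = 6×56 − 183 = 153°; Δλ = -2.1514°.
Transverse Mercator on WGS84 with k₀ = 0.9996 gives E = 302535.094 m, N = 6177606.466 m.

E 302540 m, N 6177610 m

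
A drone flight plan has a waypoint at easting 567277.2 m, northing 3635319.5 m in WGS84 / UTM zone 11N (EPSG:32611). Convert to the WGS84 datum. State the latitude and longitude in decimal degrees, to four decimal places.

Zone 11N: λ₀ = -117°, k₀ = 0.9996, false easting 500000 m.
Meridian distance M = (N − FN)/k₀ = 3636774.2 m.
Inverse transverse Mercator on WGS84 gives φ = 32.85390014°, λ = -116.28099996°.

lat 32.8539°, lon -116.2810°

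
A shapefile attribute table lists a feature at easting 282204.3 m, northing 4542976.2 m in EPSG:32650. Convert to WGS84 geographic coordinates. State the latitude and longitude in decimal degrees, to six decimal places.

lat 41.008900°, lon 114.410100°

Zone 50N: λ₀ = 117°, k₀ = 0.9996, false easting 500000 m.
Meridian distance M = (N − FN)/k₀ = 4544794.1 m.
Inverse transverse Mercator on WGS84 gives φ = 41.00889987°, λ = 114.41009994°.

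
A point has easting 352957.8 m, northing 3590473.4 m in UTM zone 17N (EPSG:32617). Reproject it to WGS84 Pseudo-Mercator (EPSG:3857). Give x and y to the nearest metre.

Unproject from UTM 17N (λ₀ = -81°) → φ = 32.44169998°, λ = -82.56420017°.
Web Mercator (R = 6378137 m): x = -9191004.720 m, y = 3821431.291 m.

x -9191005 m, y 3821431 m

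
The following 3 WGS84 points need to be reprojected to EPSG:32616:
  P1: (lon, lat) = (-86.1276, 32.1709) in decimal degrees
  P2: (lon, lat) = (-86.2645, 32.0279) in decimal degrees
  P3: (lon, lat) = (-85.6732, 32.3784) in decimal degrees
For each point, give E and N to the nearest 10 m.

P1: E 582250 m, N 3559710 m; P2: E 569450 m, N 3543760 m; P3: E 624810 m, N 3583150 m

UTM zone 16N: λ₀ = -87°, k₀ = 0.9996.
P1 (32.1709°, -86.1276°) → (582251.018, 3559712.352) m.
P2 (32.0279°, -86.2645°) → (569451.702, 3543764.620) m.
P3 (32.3784°, -85.6732°) → (624810.720, 3583153.693) m.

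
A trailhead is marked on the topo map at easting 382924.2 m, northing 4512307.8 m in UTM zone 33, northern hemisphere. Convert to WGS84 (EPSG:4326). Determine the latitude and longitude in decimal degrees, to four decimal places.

Zone 33N: λ₀ = 15°, k₀ = 0.9996, false easting 500000 m.
Meridian distance M = (N − FN)/k₀ = 4514113.4 m.
Inverse transverse Mercator on WGS84 gives φ = 40.75339991°, λ = 13.61309963°.

lat 40.7534°, lon 13.6131°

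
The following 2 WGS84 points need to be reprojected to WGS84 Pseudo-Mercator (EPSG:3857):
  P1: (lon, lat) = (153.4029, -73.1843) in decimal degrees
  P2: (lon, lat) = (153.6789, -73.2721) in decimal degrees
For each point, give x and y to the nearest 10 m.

Web Mercator: x = R·λ, y = R·ln tan(π/4+φ/2), R = 6378137 m.
P1 (-73.1843°, 153.4029°) → (17076732.714, -12194021.365) m.
P2 (-73.2721°, 153.6789°) → (17107456.894, -12227892.495) m.

P1: x 17076730 m, y -12194020 m; P2: x 17107460 m, y -12227890 m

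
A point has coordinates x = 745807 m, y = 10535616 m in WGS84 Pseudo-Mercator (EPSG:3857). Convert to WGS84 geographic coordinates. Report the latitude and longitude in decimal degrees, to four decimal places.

lat 68.2963°, lon 6.6997°

R = 6378137 m. λ = x/R = 6.69969827°.
φ = 2·arctan(exp(y/R)) − 90° = 2·arctan(5.21653) − 90° = 68.29630105°.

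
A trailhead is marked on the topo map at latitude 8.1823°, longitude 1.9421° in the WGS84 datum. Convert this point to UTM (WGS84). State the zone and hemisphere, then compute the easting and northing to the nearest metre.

Zone 31N: E 383466 m, N 904605 m

Longitude 1.9421° lies in the 6° band [0°, 6°), giving zone 31; latitude is north of the equator, so 31N.
Zone 31 central meridian λ₀ = 6×31 − 183 = 3°; Δλ = -1.0579°.
Transverse Mercator on WGS84 with k₀ = 0.9996 gives E = 383466.258 m, N = 904604.616 m.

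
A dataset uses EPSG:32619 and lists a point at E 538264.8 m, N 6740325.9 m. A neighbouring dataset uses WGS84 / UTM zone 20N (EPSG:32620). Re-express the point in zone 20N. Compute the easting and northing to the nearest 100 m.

UTM 19N → geographic: φ = 60.79650041°, λ = -68.29700071°.
UTM 20N (λ₀ = -63°) forward: E = 211891.763 m, N = 6751758.262 m.

E 211900 m, N 6751800 m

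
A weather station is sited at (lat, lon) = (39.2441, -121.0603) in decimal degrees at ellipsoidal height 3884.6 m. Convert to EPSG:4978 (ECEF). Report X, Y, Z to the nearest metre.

WGS84: a = 6378137 m, e² = 0.006694380; N(φ) = a/√(1−e²sin²φ) = 6386698.334 m.
X = (N+h)·cosφ·cosλ = -2553508.720 m; Y = (N+h)·cosφ·sinλ = -4239638.857 m; Z = (N(1−e²)+h)·sinφ = 4015798.354 m.

X -2553509 m, Y -4239639 m, Z 4015798 m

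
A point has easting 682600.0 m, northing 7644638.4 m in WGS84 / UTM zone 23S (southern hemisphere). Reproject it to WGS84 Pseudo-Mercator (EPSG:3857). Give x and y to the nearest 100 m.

x -4813400 m, y -2426600 m

Unproject from UTM 23S (λ₀ = -45°) → φ = -21.29090033°, λ = -43.23979994°.
Web Mercator (R = 6378137 m): x = -4813432.512 m, y = -2426599.338 m.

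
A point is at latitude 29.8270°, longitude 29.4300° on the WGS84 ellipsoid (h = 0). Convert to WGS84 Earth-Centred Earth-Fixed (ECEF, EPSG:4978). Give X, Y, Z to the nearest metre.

X 4823201 m, Y 2721062 m, Z 3153751 m

WGS84: a = 6378137 m, e² = 0.006694380; N(φ) = a/√(1−e²sin²φ) = 6383425.051 m.
X = (N+h)·cosφ·cosλ = 4823201.325 m; Y = (N+h)·cosφ·sinλ = 2721062.4995 m; Z = (N(1−e²)+h)·sinφ = 3153751.324 m.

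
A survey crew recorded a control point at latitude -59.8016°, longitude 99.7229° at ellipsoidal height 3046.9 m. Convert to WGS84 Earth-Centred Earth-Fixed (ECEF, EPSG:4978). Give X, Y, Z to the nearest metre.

WGS84: a = 6378137 m, e² = 0.006694380; N(φ) = a/√(1−e²sin²φ) = 6394144.540 m.
X = (N+h)·cosφ·cosλ = -543426.116 m; Y = (N+h)·cosφ·sinλ = 3171540.743 m; Z = (N(1−e²)+h)·sinφ = -5492025.484 m.

X -543426 m, Y 3171541 m, Z -5492025 m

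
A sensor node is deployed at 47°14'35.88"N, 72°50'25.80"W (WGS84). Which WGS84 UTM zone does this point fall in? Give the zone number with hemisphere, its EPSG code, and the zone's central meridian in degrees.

UTM zone = ⌊(λ + 180)/6⌋ + 1; -72.8405° ∈ [-78°, -72°) → zone 18.
Hemisphere: N (φ ≥ 0).
Central meridian λ₀ = 6×18 − 183 = -75°.
EPSG code: 32618.

Zone 18N (EPSG:32618), central meridian -75°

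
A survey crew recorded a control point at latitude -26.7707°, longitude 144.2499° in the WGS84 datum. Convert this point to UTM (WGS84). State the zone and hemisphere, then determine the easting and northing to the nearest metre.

Zone 55S: E 226534 m, N 7036004 m

Longitude 144.2499° lies in the 6° band [144°, 150°), giving zone 55; latitude is south of the equator, so 55S.
Zone 55 central meridian λ₀ = 6×55 − 183 = 147°; Δλ = -2.7501°.
Transverse Mercator on WGS84 with k₀ = 0.9996 gives E = 226534.236 m, N = 7036003.850 m.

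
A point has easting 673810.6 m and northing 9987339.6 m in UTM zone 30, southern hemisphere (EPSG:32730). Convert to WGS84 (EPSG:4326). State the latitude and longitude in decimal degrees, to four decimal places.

lat -0.1145°, lon -1.4382°

Zone 30S: λ₀ = -3°, k₀ = 0.9996, false easting 500000 m, false northing 10000000 m.
Meridian distance M = (N − FN)/k₀ = -12665.5 m.
Inverse transverse Mercator on WGS84 gives φ = -0.11449977°, λ = -1.43819967°.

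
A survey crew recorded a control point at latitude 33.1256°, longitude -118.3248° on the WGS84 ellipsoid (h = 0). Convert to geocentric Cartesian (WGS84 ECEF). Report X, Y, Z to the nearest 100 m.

X -2536900 m, Y -4706700 m, Z 3465600 m

WGS84: a = 6378137 m, e² = 0.006694380; N(φ) = a/√(1−e²sin²φ) = 6384522.112 m.
X = (N+h)·cosφ·cosλ = -2536928.034 m; Y = (N+h)·cosφ·sinλ = -4706704.973 m; Z = (N(1−e²)+h)·sinφ = 3465632.779 m.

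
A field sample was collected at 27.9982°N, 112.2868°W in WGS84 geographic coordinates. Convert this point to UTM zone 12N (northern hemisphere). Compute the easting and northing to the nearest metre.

E 373470 m, N 3097670 m

Zone 12 central meridian λ₀ = 6×12 − 183 = -111°; Δλ = -1.2868°.
Transverse Mercator on WGS84 with k₀ = 0.9996 gives E = 373470.483 m, N = 3097670.060 m.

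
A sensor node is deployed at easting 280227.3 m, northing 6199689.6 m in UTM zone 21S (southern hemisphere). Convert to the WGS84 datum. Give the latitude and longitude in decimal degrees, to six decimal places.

Zone 21S: λ₀ = -57°, k₀ = 0.9996, false easting 500000 m, false northing 10000000 m.
Meridian distance M = (N − FN)/k₀ = -3801831.1 m.
Inverse transverse Mercator on WGS84 gives φ = -34.32080018°, λ = -59.38859956°.

lat -34.320800°, lon -59.388600°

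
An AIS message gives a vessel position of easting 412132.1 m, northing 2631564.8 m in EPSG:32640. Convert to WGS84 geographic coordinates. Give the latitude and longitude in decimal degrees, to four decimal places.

lat 23.7929°, lon 56.1375°

Zone 40N: λ₀ = 57°, k₀ = 0.9996, false easting 500000 m.
Meridian distance M = (N − FN)/k₀ = 2632617.8 m.
Inverse transverse Mercator on WGS84 gives φ = 23.79289980°, λ = 56.13749973°.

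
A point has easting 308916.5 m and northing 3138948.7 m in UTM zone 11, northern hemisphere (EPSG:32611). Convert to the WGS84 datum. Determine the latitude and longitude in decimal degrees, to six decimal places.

lat 28.362900°, lon -118.949800°

Zone 11N: λ₀ = -117°, k₀ = 0.9996, false easting 500000 m.
Meridian distance M = (N − FN)/k₀ = 3140204.8 m.
Inverse transverse Mercator on WGS84 gives φ = 28.36290028°, λ = -118.94979953°.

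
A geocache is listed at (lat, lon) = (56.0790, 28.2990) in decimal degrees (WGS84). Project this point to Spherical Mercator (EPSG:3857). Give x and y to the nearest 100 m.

x 3150200 m, y 7574200 m

Web Mercator is spherical with R = a = 6378137 m.
x = R·λ = 6378137 × 0.493910725 = 3150230.270 m.
y = R·ln tan(π/4 + φ/2) = 6378137 × 1.187518930 = 7574158.423 m.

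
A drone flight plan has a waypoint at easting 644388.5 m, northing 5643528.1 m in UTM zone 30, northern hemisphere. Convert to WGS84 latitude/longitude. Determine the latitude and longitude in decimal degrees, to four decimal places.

Zone 30N: λ₀ = -3°, k₀ = 0.9996, false easting 500000 m.
Meridian distance M = (N − FN)/k₀ = 5645786.4 m.
Inverse transverse Mercator on WGS84 gives φ = 50.92530000°, λ = -0.94549965°.

lat 50.9253°, lon -0.9455°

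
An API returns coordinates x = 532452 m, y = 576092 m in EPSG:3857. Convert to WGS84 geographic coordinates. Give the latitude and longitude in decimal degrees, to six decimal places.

lat 5.168100°, lon 4.783098°

R = 6378137 m. λ = x/R = 4.78309770°.
φ = 2·arctan(exp(y/R)) − 90° = 2·arctan(1.09453) − 90° = 5.16810016°.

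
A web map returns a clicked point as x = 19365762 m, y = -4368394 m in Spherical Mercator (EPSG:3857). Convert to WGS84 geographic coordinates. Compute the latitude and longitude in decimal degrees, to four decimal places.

lat -36.4910°, lon 173.9656°

R = 6378137 m. λ = x/R = 173.96559993°.
φ = 2·arctan(exp(y/R)) − 90° = 2·arctan(0.50414) − 90° = -36.49099821°.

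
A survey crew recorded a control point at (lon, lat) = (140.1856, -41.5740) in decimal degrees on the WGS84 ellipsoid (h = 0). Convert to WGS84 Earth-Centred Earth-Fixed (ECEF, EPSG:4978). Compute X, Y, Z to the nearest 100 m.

WGS84: a = 6378137 m, e² = 0.006694380; N(φ) = a/√(1−e²sin²φ) = 6387558.741 m.
X = (N+h)·cosφ·cosλ = -3670495.598 m; Y = (N+h)·cosφ·sinλ = 3059704.832 m; Z = (N(1−e²)+h)·sinφ = -4210324.226 m.

X -3670500 m, Y 3059700 m, Z -4210300 m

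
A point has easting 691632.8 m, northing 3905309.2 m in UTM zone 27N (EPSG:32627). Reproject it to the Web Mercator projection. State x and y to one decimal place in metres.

Unproject from UTM 27N (λ₀ = -21°) → φ = 35.27259970°, λ = -18.89310034°.
Web Mercator (R = 6378137 m): x = -2103170.309 m, y = 4200988.339 m.

x -2103170.3 m, y 4200988.3 m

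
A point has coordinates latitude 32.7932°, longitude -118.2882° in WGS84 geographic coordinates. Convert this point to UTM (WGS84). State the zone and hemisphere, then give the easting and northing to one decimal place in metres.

Longitude -118.2882° lies in the 6° band [-120°, -114°), giving zone 11; latitude is north of the equator, so 11N.
Zone 11 central meridian λ₀ = 6×11 − 183 = -117°; Δλ = -1.2882°.
Transverse Mercator on WGS84 with k₀ = 0.9996 gives E = 379377.540 m, N = 3629095.951 m.

Zone 11N: E 379377.5 m, N 3629096.0 m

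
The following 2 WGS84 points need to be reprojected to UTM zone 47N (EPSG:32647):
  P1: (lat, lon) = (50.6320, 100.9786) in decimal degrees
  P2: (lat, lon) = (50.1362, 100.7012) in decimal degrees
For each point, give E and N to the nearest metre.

UTM zone 47N: λ₀ = 99°, k₀ = 0.9996.
P1 (50.6320°, 100.9786°) → (639927.522, 5610771.362) m.
P2 (50.1362°, 100.7012°) → (621572.078, 5555159.741) m.

P1: E 639928 m, N 5610771 m; P2: E 621572 m, N 5555160 m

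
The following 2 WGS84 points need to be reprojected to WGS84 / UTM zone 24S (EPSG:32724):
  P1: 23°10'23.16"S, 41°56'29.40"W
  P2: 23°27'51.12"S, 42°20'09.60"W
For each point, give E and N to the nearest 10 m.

P1: E 198840 m, N 7434270 m; P2: E 159170 m, N 7401140 m

UTM zone 24S: λ₀ = -39°, k₀ = 0.9996.
P1 (-23.1731°, -41.9415°) → (198844.395, 7434274.056) m.
P2 (-23.4642°, -42.3360°) → (159169.439, 7401138.065) m.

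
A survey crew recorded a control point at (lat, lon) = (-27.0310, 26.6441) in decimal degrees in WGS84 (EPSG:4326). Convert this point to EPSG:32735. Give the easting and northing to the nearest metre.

Zone 35 central meridian λ₀ = 6×35 − 183 = 27°; Δλ = -0.3559°.
Transverse Mercator on WGS84 with k₀ = 0.9996 gives E = 464698.868 m, N = 7010081.387 m.

E 464699 m, N 7010081 m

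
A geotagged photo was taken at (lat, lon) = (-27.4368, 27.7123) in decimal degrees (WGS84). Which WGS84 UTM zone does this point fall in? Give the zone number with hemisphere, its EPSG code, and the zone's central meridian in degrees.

UTM zone = ⌊(λ + 180)/6⌋ + 1; 27.7123° ∈ [24°, 30°) → zone 35.
Hemisphere: S (φ < 0).
Central meridian λ₀ = 6×35 − 183 = 27°.
EPSG code: 32735.

Zone 35S (EPSG:32735), central meridian 27°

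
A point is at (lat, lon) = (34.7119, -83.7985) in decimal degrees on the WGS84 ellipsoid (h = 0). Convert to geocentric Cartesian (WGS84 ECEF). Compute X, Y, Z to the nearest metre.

WGS84: a = 6378137 m, e² = 0.006694380; N(φ) = a/√(1−e²sin²φ) = 6385071.156 m.
X = (N+h)·cosφ·cosλ = 566992.084 m; Y = (N+h)·cosφ·sinλ = -5217978.506 m; Z = (N(1−e²)+h)·sinφ = 3611639.831 m.

X 566992 m, Y -5217979 m, Z 3611640 m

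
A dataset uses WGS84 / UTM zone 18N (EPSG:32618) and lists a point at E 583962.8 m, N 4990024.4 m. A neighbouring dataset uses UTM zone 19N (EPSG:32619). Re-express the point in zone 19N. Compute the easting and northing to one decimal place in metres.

UTM 18N → geographic: φ = 45.05870030°, λ = -73.93359957°.
UTM 19N (λ₀ = -69°) forward: E = 111554.851 m, N = 5001323.796 m.

E 111554.9 m, N 5001323.8 m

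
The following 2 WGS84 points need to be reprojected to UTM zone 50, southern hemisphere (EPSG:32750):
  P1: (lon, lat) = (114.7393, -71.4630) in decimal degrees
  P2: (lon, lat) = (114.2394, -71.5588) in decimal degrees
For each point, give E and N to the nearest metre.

UTM zone 50S: λ₀ = 117°, k₀ = 0.9996.
P1 (-71.4630°, 114.7393°) → (419799.901, 2069463.299) m.
P2 (-71.5588°, 114.2394°) → (402563.697, 2058051.225) m.

P1: E 419800 m, N 2069463 m; P2: E 402564 m, N 2058051 m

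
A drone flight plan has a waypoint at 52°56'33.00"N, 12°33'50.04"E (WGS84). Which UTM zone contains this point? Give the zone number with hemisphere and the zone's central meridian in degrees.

UTM zone = ⌊(λ + 180)/6⌋ + 1; 12.5639° ∈ [12°, 18°) → zone 33.
Hemisphere: N (φ ≥ 0).
Central meridian λ₀ = 6×33 − 183 = 15°.

Zone 33N, central meridian 15°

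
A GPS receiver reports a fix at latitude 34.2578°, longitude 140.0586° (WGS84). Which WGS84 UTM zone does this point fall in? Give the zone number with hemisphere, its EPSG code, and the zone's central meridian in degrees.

Zone 54N (EPSG:32654), central meridian 141°

UTM zone = ⌊(λ + 180)/6⌋ + 1; 140.0586° ∈ [138°, 144°) → zone 54.
Hemisphere: N (φ ≥ 0).
Central meridian λ₀ = 6×54 − 183 = 141°.
EPSG code: 32654.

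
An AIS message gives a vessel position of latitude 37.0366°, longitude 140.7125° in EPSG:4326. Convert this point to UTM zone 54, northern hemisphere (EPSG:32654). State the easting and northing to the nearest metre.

E 474432 m, N 4098971 m

Zone 54 central meridian λ₀ = 6×54 − 183 = 141°; Δλ = -0.2875°.
Transverse Mercator on WGS84 with k₀ = 0.9996 gives E = 474431.617 m, N = 4098971.179 m.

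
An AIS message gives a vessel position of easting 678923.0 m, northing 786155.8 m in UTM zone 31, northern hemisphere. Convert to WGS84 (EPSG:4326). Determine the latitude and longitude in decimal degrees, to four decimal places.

Zone 31N: λ₀ = 3°, k₀ = 0.9996, false easting 500000 m.
Meridian distance M = (N − FN)/k₀ = 786470.4 m.
Inverse transverse Mercator on WGS84 gives φ = 7.10939978°, λ = 4.62010018°.

lat 7.1094°, lon 4.6201°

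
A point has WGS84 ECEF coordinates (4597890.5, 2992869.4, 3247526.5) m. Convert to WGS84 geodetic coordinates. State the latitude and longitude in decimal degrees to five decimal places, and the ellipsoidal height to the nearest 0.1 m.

lat 30.79230°, lon 33.06100°, h 2720.3 m

λ = atan2(Y, X) = 33.06099999°; p = √(X²+Y²) = 5486152.0 m.
Bowring's method on WGS84 (a = 6378137 m, b = 6356752.314 m) gives φ = 30.79230023°, h = 2720.293 m.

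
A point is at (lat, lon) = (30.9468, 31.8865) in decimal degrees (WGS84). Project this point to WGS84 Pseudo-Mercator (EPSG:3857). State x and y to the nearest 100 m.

Web Mercator is spherical with R = a = 6378137 m.
x = R·λ = 6378137 × 0.556524412 = 3549588.943 m.
y = R·ln tan(π/4 + φ/2) = 6378137 × 0.568479798 = 3625842.036 m.

x 3549600 m, y 3625800 m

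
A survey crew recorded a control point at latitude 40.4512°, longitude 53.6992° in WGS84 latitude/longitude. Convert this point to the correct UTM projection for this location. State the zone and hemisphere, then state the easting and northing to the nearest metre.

Zone 39N: E 728893 m, N 4481337 m

Longitude 53.6992° lies in the 6° band [48°, 54°), giving zone 39; latitude is north of the equator, so 39N.
Zone 39 central meridian λ₀ = 6×39 − 183 = 51°; Δλ = +2.6992°.
Transverse Mercator on WGS84 with k₀ = 0.9996 gives E = 728892.824 m, N = 4481337.416 m.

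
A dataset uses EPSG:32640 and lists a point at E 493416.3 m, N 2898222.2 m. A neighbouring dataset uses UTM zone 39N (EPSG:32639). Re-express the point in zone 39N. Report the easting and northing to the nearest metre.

UTM 40N → geographic: φ = 26.20350030°, λ = 56.93410015°.
UTM 39N (λ₀ = 51°) forward: E = 1093495.426 m, N = 2911823.599 m.

E 1093495 m, N 2911824 m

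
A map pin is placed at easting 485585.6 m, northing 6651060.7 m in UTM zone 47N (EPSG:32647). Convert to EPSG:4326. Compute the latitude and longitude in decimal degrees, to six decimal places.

lat 59.996600°, lon 98.741600°

Zone 47N: λ₀ = 99°, k₀ = 0.9996, false easting 500000 m.
Meridian distance M = (N − FN)/k₀ = 6653722.2 m.
Inverse transverse Mercator on WGS84 gives φ = 59.99660010°, λ = 98.74160013°.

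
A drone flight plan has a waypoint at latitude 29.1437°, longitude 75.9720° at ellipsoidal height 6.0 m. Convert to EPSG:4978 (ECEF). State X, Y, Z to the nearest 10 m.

WGS84: a = 6378137 m, e² = 0.006694380; N(φ) = a/√(1−e²sin²φ) = 6383206.354 m.
X = (N+h)·cosφ·cosλ = 1351383.216 m; Y = (N+h)·cosφ·sinλ = 5408840.099 m; Z = (N(1−e²)+h)·sinφ = 3087824.729 m.

X 1351380 m, Y 5408840 m, Z 3087820 m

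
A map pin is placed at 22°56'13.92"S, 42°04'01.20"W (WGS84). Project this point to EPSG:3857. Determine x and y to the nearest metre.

x -4682877 m, y -2624426 m

Web Mercator is spherical with R = a = 6378137 m.
x = R·λ = 6378137 × -0.734207656 = -4682877.019 m.
y = R·ln tan(π/4 + φ/2) = 6378137 × -0.411472159 = -2624425.805 m.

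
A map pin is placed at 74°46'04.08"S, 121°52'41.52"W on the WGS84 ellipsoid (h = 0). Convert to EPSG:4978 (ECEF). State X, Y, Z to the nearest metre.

X -887753 m, Y -1427445 m, Z -6132007 m

WGS84: a = 6378137 m, e² = 0.006694380; N(φ) = a/√(1−e²sin²φ) = 6398105.558 m.
X = (N+h)·cosφ·cosλ = -887753.172 m; Y = (N+h)·cosφ·sinλ = -1427445.442 m; Z = (N(1−e²)+h)·sinφ = -6132007.025 m.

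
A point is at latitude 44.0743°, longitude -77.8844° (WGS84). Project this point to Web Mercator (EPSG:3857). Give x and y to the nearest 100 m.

x -8670100 m, y 5476900 m

Web Mercator is spherical with R = a = 6378137 m.
x = R·λ = 6378137 × -1.359339216 = -8670051.749 m.
y = R·ln tan(π/4 + φ/2) = 6378137 × 0.858706467 = 5476947.488 m.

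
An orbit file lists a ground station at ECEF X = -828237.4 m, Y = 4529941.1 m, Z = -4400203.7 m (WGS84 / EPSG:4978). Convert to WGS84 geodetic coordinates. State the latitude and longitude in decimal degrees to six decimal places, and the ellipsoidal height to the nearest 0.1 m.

λ = atan2(Y, X) = 100.36130022°; p = √(X²+Y²) = 4605034.6 m.
Bowring's method on WGS84 (a = 6378137 m, b = 6356752.314 m) gives φ = -43.88920033°, h = 1408.119 m.

lat -43.889200°, lon 100.361300°, h 1408.1 m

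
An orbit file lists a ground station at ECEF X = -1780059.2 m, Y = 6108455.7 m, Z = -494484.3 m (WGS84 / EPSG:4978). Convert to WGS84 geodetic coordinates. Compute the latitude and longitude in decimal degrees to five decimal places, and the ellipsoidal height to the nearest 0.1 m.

lat -4.47380°, lon 106.24660°, h 3712.5 m

λ = atan2(Y, X) = 106.24660000°; p = √(X²+Y²) = 6362534.2 m.
Bowring's method on WGS84 (a = 6378137 m, b = 6356752.314 m) gives φ = -4.47379975°, h = 3712.533 m.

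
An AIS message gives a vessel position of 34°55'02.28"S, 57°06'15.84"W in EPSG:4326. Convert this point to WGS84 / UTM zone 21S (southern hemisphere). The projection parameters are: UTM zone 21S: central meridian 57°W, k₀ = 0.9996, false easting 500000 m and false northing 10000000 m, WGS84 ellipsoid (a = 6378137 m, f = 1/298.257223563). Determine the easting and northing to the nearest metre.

Zone 21 central meridian λ₀ = 6×21 − 183 = -57°; Δλ = -0.1044°.
Transverse Mercator on WGS84 with k₀ = 0.9996 gives E = 490463.750 m, N = 6136123.015 m.

E 490464 m, N 6136123 m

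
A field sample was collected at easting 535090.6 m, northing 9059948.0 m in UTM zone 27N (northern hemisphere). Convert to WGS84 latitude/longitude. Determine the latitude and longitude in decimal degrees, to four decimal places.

Zone 27N: λ₀ = -21°, k₀ = 0.9996, false easting 500000 m.
Meridian distance M = (N − FN)/k₀ = 9063573.4 m.
Inverse transverse Mercator on WGS84 gives φ = 81.59209991°, λ = -18.84990050°.

lat 81.5921°, lon -18.8499°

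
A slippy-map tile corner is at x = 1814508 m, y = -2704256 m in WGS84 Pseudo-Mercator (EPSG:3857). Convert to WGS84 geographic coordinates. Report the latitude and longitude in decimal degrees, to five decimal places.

lat -23.59600°, lon 16.30000°

R = 6378137 m. λ = x/R = 16.30000270°.
φ = 2·arctan(exp(y/R)) − 90° = 2·arctan(0.65443) − 90° = -23.59600282°.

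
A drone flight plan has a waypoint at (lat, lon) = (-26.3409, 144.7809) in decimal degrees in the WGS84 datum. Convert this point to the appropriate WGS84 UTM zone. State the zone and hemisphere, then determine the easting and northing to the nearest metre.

Longitude 144.7809° lies in the 6° band [144°, 150°), giving zone 55; latitude is south of the equator, so 55S.
Zone 55 central meridian λ₀ = 6×55 − 183 = 147°; Δλ = -2.2191°.
Transverse Mercator on WGS84 with k₀ = 0.9996 gives E = 278528.741 m, N = 7084659.108 m.

Zone 55S: E 278529 m, N 7084659 m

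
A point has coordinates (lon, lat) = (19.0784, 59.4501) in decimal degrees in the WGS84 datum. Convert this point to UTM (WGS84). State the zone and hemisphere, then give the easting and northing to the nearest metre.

Zone 34N: E 391054 m, N 6591746 m

Longitude 19.0784° lies in the 6° band [18°, 24°), giving zone 34; latitude is north of the equator, so 34N.
Zone 34 central meridian λ₀ = 6×34 − 183 = 21°; Δλ = -1.9216°.
Transverse Mercator on WGS84 with k₀ = 0.9996 gives E = 391053.756 m, N = 6591746.212 m.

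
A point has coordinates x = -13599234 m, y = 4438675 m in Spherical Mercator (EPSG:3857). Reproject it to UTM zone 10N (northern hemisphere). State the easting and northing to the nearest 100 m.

Web Mercator inverse (R = 6378137 m) → φ = 36.99690218°, λ = -122.16399755°.
UTM 10N forward: E = 574387.963 m, N = 4094855.313 m.

E 574400 m, N 4094900 m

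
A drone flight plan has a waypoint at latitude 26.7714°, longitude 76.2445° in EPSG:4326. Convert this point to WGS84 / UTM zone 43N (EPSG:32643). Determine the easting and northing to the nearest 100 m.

E 623700 m, N 2961700 m

Zone 43 central meridian λ₀ = 6×43 − 183 = 75°; Δλ = +1.2445°.
Transverse Mercator on WGS84 with k₀ = 0.9996 gives E = 623727.817 m, N = 2961721.418 m.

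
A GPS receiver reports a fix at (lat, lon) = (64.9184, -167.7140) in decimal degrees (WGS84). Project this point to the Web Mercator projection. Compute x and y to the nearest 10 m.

x -18669840 m, y 9586910 m

Web Mercator is spherical with R = a = 6378137 m.
x = R·λ = 6378137 × -2.927161502 = -18669837.079 m.
y = R·ln tan(π/4 + φ/2) = 6378137 × 1.503089454 = 9586910.464 m.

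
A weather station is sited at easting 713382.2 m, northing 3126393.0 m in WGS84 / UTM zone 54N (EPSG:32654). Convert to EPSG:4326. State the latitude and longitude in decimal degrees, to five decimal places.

Zone 54N: λ₀ = 141°, k₀ = 0.9996, false easting 500000 m.
Meridian distance M = (N − FN)/k₀ = 3127644.1 m.
Inverse transverse Mercator on WGS84 gives φ = 28.24620042°, λ = 143.17490047°.

lat 28.24620°, lon 143.17490°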